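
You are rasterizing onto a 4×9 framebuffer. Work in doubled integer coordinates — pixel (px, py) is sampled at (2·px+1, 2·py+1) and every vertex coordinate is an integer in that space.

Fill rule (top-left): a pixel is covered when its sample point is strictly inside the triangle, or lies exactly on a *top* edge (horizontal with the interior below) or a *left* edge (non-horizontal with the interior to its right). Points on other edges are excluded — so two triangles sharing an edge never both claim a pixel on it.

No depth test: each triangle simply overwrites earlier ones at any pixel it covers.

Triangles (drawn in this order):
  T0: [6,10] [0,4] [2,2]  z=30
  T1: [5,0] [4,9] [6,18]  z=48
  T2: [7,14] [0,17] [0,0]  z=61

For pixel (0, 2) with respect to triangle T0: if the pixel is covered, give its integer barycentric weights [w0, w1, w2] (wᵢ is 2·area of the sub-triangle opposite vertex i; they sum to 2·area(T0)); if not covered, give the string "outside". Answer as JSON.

T0:
  2·area = 24
  edge (6, 10)→(0, 4): d=(-6,-6) top-left  bias=+0
  edge (0, 4)→(2, 2): d=(2,-2) top-left  bias=+0
  edge (2, 2)→(6, 10): d=(4,8) right/bottom  bias=-1
    (1,0)@(3, 1): e=[36,0,-12] → ·  [on edge]
    (0,1)@(1, 3): e=[12,0,12] → █  [on edge]
    (1,1)@(3, 3): e=[24,4,-4] → ·
    (0,2)@(1, 5): e=[0,4,20] → █  [on edge]
    (1,2)@(3, 5): e=[12,8,4] → █
    (2,2)@(5, 5): e=[24,12,-12] → ·
    (0,3)@(1, 7): e=[-12,8,28] → ·
    (1,3)@(3, 7): e=[0,12,12] → █  [on edge]
    (2,3)@(5, 7): e=[12,16,-4] → ·
    (1,4)@(3, 9): e=[-12,16,20] → ·
    (2,4)@(5, 9): e=[0,20,4] → █  [on edge]
    (3,4)@(7, 9): e=[12,24,-12] → ·
    (3,5)@(7, 11): e=[0,28,-4] → ·  [on edge]
  covered (5 px):
    · · · ·
    █ · · ·
    █ █ · ·
    · █ · ·
    · · █ ·
    · · · ·
    · · · ·
    · · · ·
    · · · ·
T1:
  2·area = 27  (B↔C swapped to make it positive)
  edge (5, 0)→(6, 18): d=(1,18) right/bottom  bias=-1
  edge (6, 18)→(4, 9): d=(-2,-9) top-left  bias=+0
  edge (4, 9)→(5, 0): d=(1,-9) top-left  bias=+0
    (2,0)@(5, 1): e=[1,25,1] → █
    (3,0)@(7, 1): e=[-35,43,19] → ·
    (2,1)@(5, 3): e=[3,21,3] → █
    (3,1)@(7, 3): e=[-33,39,21] → ·
    (2,2)@(5, 5): e=[5,17,5] → █
    (3,2)@(7, 5): e=[-31,35,23] → ·
    (2,3)@(5, 7): e=[7,13,7] → █
    (3,3)@(7, 7): e=[-29,31,25] → ·
    (2,4)@(5, 9): e=[9,9,9] → █
    (3,4)@(7, 9): e=[-27,27,27] → ·
    (2,5)@(5, 11): e=[11,5,11] → █
    (3,5)@(7, 11): e=[-25,23,29] → ·
  covered (7 px):
    · · █ ·
    · · █ ·
    · · █ ·
    · · █ ·
    · · █ ·
    · · █ ·
    · · █ ·
    · · · ·
    · · · ·
T2:
  2·area = 119
  edge (7, 14)→(0, 17): d=(-7,3) right/bottom  bias=-1
  edge (0, 17)→(0, 0): d=(0,-17) top-left  bias=+0
  edge (0, 0)→(7, 14): d=(7,14) right/bottom  bias=-1
    (0,1)@(1, 3): e=[95,17,7] → █
    (1,1)@(3, 3): e=[89,51,-21] → ·
    (0,2)@(1, 5): e=[81,17,21] → █
    (1,2)@(3, 5): e=[75,51,-7] → ·
    (0,3)@(1, 7): e=[67,17,35] → █
    (1,3)@(3, 7): e=[61,51,7] → █
    (2,3)@(5, 7): e=[55,85,-21] → ·
    (0,4)@(1, 9): e=[53,17,49] → █
    (2,4)@(5, 9): e=[41,85,-7] → ·
    (0,5)@(1, 11): e=[39,17,63] → █
    (2,5)@(5, 11): e=[27,85,7] → █
    (3,5)@(7, 11): e=[21,119,-21] → ·
  covered (14 px):
    · · · ·
    █ · · ·
    █ · · ·
    █ █ · ·
    █ █ · ·
    █ █ █ ·
    █ █ █ ·
    █ █ · ·
    · · · ·

Result: [4,20,0]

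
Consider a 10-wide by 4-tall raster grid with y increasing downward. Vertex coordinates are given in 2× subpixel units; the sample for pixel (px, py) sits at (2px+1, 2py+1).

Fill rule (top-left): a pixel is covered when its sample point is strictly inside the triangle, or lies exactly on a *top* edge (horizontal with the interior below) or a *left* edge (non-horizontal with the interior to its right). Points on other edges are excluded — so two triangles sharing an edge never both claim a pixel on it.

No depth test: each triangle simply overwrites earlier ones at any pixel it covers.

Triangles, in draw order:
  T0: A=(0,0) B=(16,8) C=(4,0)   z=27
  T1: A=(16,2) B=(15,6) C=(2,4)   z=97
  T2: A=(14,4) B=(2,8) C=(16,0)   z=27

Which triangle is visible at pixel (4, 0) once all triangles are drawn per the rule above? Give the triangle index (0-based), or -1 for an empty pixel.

T0:
  2·area = 32  (B↔C swapped to make it positive)
  edge (0, 0)→(4, 0): d=(4,0) top-left  bias=+0
  edge (4, 0)→(16, 8): d=(12,8) right/bottom  bias=-1
  edge (16, 8)→(0, 0): d=(-16,-8) top-left  bias=+0
    (1,0)@(3, 1): e=[4,20,8] → X
    (2,0)@(5, 1): e=[4,4,24] → X
    (3,0)@(7, 1): e=[4,-12,40] → .
    (1,1)@(3, 3): e=[12,44,-24] → .
    (2,1)@(5, 3): e=[12,28,-8] → .
    (3,1)@(7, 3): e=[12,12,8] → X
    (4,1)@(9, 3): e=[12,-4,24] → .
    (3,2)@(7, 5): e=[20,36,-24] → .
    (5,2)@(11, 5): e=[20,4,8] → X
    (6,2)@(13, 5): e=[20,-12,24] → .
    (5,3)@(11, 7): e=[28,28,-24] → .
  covered (4 px):
    . X X . . . . . . .
    . . . X . . . . . .
    . . . . . X . . . .
    . . . . . . . . . .
T1:
  2·area = 54
  edge (16, 2)→(15, 6): d=(-1,4) right/bottom  bias=-1
  edge (15, 6)→(2, 4): d=(-13,-2) top-left  bias=+0
  edge (2, 4)→(16, 2): d=(14,-2) top-left  bias=+0
    (4,1)@(9, 3): e=[27,27,0] → X  [on edge]
    (5,1)@(11, 3): e=[19,31,4] → X
    (6,1)@(13, 3): e=[11,35,8] → X
    (7,1)@(15, 3): e=[3,39,12] → X
    (8,1)@(17, 3): e=[-5,43,16] → .
    (4,2)@(9, 5): e=[25,1,28] → X
    (8,2)@(17, 5): e=[-7,17,44] → .
    (4,3)@(9, 7): e=[23,-25,56] → .
    (5,3)@(11, 7): e=[15,-21,60] → .
    (6,3)@(13, 7): e=[7,-17,64] → .
    (7,3)@(15, 7): e=[-1,-13,68] → .
  covered (8 px):
    . . . . . . . . . .
    . . . . X X X X . .
    . . . . X X X X . .
    . . . . . . . . . .
T2:
  2·area = 40
  edge (14, 4)→(2, 8): d=(-12,4) right/bottom  bias=-1
  edge (2, 8)→(16, 0): d=(14,-8) top-left  bias=+0
  edge (16, 0)→(14, 4): d=(-2,4) right/bottom  bias=-1
    (7,0)@(15, 1): e=[32,6,2] → X
    (8,0)@(17, 1): e=[24,22,-6] → .
    (5,1)@(11, 3): e=[24,2,14] → X
    (6,1)@(13, 3): e=[16,18,6] → X
    (7,1)@(15, 3): e=[8,34,-2] → .
    (8,1)@(17, 3): e=[0,50,-10] → .  [on edge]
    (4,2)@(9, 5): e=[8,14,18] → X
    (5,2)@(11, 5): e=[0,30,10] → .  [on edge]
    (6,2)@(13, 5): e=[-8,46,2] → .
    (2,3)@(5, 7): e=[0,10,30] → .  [on edge]
    (4,3)@(9, 7): e=[-16,42,14] → .
  covered (4 px):
    . . . . . . . X . .
    . . . . . X X . . .
    . . . . X . . . . .
    . . . . . . . . . .

Z-buffer (winner per pixel, '.' = empty):
  . 0 0 . . . . 2 . .
  . . . 0 1 2 2 1 . .
  . . . . 2 1 1 1 . .
  . . . . . . . . . .

Result: -1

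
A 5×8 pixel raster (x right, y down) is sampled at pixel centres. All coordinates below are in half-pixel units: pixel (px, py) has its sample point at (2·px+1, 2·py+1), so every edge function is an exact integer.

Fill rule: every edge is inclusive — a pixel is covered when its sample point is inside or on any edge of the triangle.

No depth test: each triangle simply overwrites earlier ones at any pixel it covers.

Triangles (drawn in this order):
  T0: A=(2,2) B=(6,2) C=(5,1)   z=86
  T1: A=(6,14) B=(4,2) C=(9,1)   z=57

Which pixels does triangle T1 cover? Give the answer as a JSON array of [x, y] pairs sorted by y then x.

T0:
  2·area = 4  (B↔C swapped to make it positive)
  edge (2, 2)→(5, 1): d=(3,-1) inclusive
  edge (5, 1)→(6, 2): d=(1,1) inclusive
  edge (6, 2)→(2, 2): d=(-4,0) inclusive
    (2,0)@(5, 1): e=[0,0,4] → #  [on edge]
    (3,0)@(7, 1): e=[2,-2,4] → ·
    (2,1)@(5, 3): e=[6,2,-4] → ·
    (3,1)@(7, 3): e=[8,0,-4] → ·  [on edge]
    (4,2)@(9, 5): e=[16,0,-12] → ·  [on edge]
  covered (1 px):
    · · # · ·
    · · · · ·
    · · · · ·
    · · · · ·
    · · · · ·
    · · · · ·
    · · · · ·
    · · · · ·
T1:
  2·area = 62
  edge (6, 14)→(4, 2): d=(-2,-12) inclusive
  edge (4, 2)→(9, 1): d=(5,-1) inclusive
  edge (9, 1)→(6, 14): d=(-3,13) inclusive
    (4,0)@(9, 1): e=[62,0,0] → #  [on edge]
    (2,1)@(5, 3): e=[10,6,46] → #
    (3,1)@(7, 3): e=[34,8,20] → #
    (4,1)@(9, 3): e=[58,10,-6] → ·
    (2,2)@(5, 5): e=[6,16,40] → #
    (4,2)@(9, 5): e=[54,20,-12] → ·
    (2,3)@(5, 7): e=[2,26,34] → #
    (4,3)@(9, 7): e=[50,30,-18] → ·
    (2,4)@(5, 9): e=[-2,36,28] → ·
    (3,4)@(7, 9): e=[22,38,2] → #
    (4,4)@(9, 9): e=[46,40,-24] → ·
    (3,5)@(7, 11): e=[18,48,-4] → ·
  covered (8 px):
    · · · · #
    · · # # ·
    · · # # ·
    · · # # ·
    · · · # ·
    · · · · ·
    · · · · ·
    · · · · ·

Result: [[4,0],[2,1],[3,1],[2,2],[3,2],[2,3],[3,3],[3,4]]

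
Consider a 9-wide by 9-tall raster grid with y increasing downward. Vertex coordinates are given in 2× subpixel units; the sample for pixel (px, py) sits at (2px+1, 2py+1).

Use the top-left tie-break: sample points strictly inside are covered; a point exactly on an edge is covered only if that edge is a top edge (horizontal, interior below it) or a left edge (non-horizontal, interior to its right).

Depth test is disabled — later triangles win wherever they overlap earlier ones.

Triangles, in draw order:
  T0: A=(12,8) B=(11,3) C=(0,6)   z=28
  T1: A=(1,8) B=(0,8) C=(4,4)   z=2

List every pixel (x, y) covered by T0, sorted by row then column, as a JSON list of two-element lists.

T0:
  2·area = 58  (B↔C swapped to make it positive)
  edge (12, 8)→(0, 6): d=(-12,-2) top-left  bias=+0
  edge (0, 6)→(11, 3): d=(11,-3) top-left  bias=+0
  edge (11, 3)→(12, 8): d=(1,5) right/bottom  bias=-1
    (5,1)@(11, 3): e=[58,0,0] → ·  [on edge]
    (2,2)@(5, 5): e=[22,4,32] → #
    (3,2)@(7, 5): e=[26,10,22] → #
    (4,2)@(9, 5): e=[30,16,12] → #
    (5,2)@(11, 5): e=[34,22,2] → #
    (6,2)@(13, 5): e=[38,28,-8] → ·
    (2,3)@(5, 7): e=[-2,26,34] → ·
    (3,3)@(7, 7): e=[2,32,24] → #
    (6,3)@(13, 7): e=[14,50,-6] → ·
    (3,4)@(7, 9): e=[-22,54,26] → ·
    (4,4)@(9, 9): e=[-18,60,16] → ·
    (5,4)@(11, 9): e=[-14,66,6] → ·
    (6,6)@(13, 13): e=[-58,116,0] → ·  [on edge]
  covered (7 px):
    · · · · · · · · ·
    · · · · · · · · ·
    · · # # # # · · ·
    · · · # # # · · ·
    · · · · · · · · ·
    · · · · · · · · ·
    · · · · · · · · ·
    · · · · · · · · ·
    · · · · · · · · ·
T1:
  2·area = 4
  edge (1, 8)→(0, 8): d=(-1,0) right/bottom  bias=-1
  edge (0, 8)→(4, 4): d=(4,-4) top-left  bias=+0
  edge (4, 4)→(1, 8): d=(-3,4) right/bottom  bias=-1
    (3,0)@(7, 1): e=[7,0,-3] → ·  [on edge]
    (2,1)@(5, 3): e=[5,0,-1] → ·  [on edge]
    (1,2)@(3, 5): e=[3,0,1] → #  [on edge]
    (2,2)@(5, 5): e=[3,8,-7] → ·
    (0,3)@(1, 7): e=[1,0,3] → #  [on edge]
    (1,3)@(3, 7): e=[1,8,-5] → ·
    (0,4)@(1, 9): e=[-1,8,-3] → ·
  covered (2 px):
    · · · · · · · · ·
    · · · · · · · · ·
    · # · · · · · · ·
    # · · · · · · · ·
    · · · · · · · · ·
    · · · · · · · · ·
    · · · · · · · · ·
    · · · · · · · · ·
    · · · · · · · · ·

Final: [[2,2],[3,2],[4,2],[5,2],[3,3],[4,3],[5,3]]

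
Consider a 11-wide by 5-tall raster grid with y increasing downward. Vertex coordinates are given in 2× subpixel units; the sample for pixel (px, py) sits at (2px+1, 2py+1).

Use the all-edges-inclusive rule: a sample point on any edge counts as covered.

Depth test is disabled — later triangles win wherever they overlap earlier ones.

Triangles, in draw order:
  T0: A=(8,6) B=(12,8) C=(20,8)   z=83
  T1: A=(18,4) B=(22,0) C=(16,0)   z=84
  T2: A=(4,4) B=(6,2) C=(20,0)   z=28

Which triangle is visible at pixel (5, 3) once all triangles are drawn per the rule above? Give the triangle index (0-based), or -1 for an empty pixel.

T0:
  2·area = 16  (B↔C swapped to make it positive)
  edge (8, 6)→(20, 8): d=(12,2) inclusive
  edge (20, 8)→(12, 8): d=(-8,0) inclusive
  edge (12, 8)→(8, 6): d=(-4,-2) inclusive
    (5,3)@(11, 7): e=[6,8,2] → #
    (6,3)@(13, 7): e=[2,8,6] → #
    (7,3)@(15, 7): e=[-2,8,10] → ·
    (5,4)@(11, 9): e=[30,-8,-6] → ·
    (6,4)@(13, 9): e=[26,-8,-2] → ·
  covered (2 px):
    · · · · · · · · · · ·
    · · · · · · · · · · ·
    · · · · · · · · · · ·
    · · · · · # # · · · ·
    · · · · · · · · · · ·
T1:
  2·area = 24  (B↔C swapped to make it positive)
  edge (18, 4)→(16, 0): d=(-2,-4) inclusive
  edge (16, 0)→(22, 0): d=(6,0) inclusive
  edge (22, 0)→(18, 4): d=(-4,4) inclusive
    (8,0)@(17, 1): e=[2,6,16] → #
    (9,0)@(19, 1): e=[10,6,8] → #
    (10,0)@(21, 1): e=[18,6,0] → #  [on edge]
    (8,1)@(17, 3): e=[-2,18,8] → ·
    (9,1)@(19, 3): e=[6,18,0] → #  [on edge]
    (10,1)@(21, 3): e=[14,18,-8] → ·
    (8,2)@(17, 5): e=[-6,30,0] → ·  [on edge]
    (9,2)@(19, 5): e=[2,30,-8] → ·
    (7,3)@(15, 7): e=[-18,42,0] → ·  [on edge]
    (6,4)@(13, 9): e=[-30,54,0] → ·  [on edge]
  covered (4 px):
    · · · · · · · · # # #
    · · · · · · · · · # ·
    · · · · · · · · · · ·
    · · · · · · · · · · ·
    · · · · · · · · · · ·
T2:
  2·area = 24
  edge (4, 4)→(6, 2): d=(2,-2) inclusive
  edge (6, 2)→(20, 0): d=(14,-2) inclusive
  edge (20, 0)→(4, 4): d=(-16,4) inclusive
    (3,0)@(7, 1): e=[0,-12,36] → ·  [on edge]
    (6,0)@(13, 1): e=[12,0,12] → #  [on edge]
    (7,0)@(15, 1): e=[16,4,4] → #
    (8,0)@(17, 1): e=[20,8,-4] → ·
    (2,1)@(5, 3): e=[0,12,12] → #  [on edge]
    (3,1)@(7, 3): e=[4,16,4] → #
    (4,1)@(9, 3): e=[8,20,-4] → ·
    (6,1)@(13, 3): e=[16,28,-20] → ·
    (7,1)@(15, 3): e=[20,32,-28] → ·
    (1,2)@(3, 5): e=[0,36,-12] → ·  [on edge]
    (2,2)@(5, 5): e=[4,40,-20] → ·
    (3,2)@(7, 5): e=[8,44,-28] → ·
    (0,3)@(1, 7): e=[0,60,-36] → ·  [on edge]
  covered (4 px):
    · · · · · · # # · · ·
    · · # # · · · · · · ·
    · · · · · · · · · · ·
    · · · · · · · · · · ·
    · · · · · · · · · · ·

Z-buffer (winner per pixel, '.' = empty):
  . . . . . . 2 2 1 1 1
  . . 2 2 . . . . . 1 .
  . . . . . . . . . . .
  . . . . . 0 0 . . . .
  . . . . . . . . . . .

Final: 0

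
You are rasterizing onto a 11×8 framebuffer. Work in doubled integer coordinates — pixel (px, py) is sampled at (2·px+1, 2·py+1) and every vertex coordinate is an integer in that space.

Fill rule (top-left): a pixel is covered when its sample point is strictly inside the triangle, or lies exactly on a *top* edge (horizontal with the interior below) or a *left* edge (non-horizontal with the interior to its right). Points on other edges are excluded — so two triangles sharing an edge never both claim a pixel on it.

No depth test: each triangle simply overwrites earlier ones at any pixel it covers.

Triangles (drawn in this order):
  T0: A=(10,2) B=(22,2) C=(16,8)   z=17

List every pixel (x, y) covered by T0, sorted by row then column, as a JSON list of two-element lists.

T0:
  2·area = 72
  edge (10, 2)→(22, 2): d=(12,0) top-left  bias=+0
  edge (22, 2)→(16, 8): d=(-6,6) right/bottom  bias=-1
  edge (16, 8)→(10, 2): d=(-6,-6) top-left  bias=+0
    (4,0)@(9, 1): e=[-12,84,0] → ·  [on edge]
    (5,1)@(11, 3): e=[12,60,0] → █  [on edge]
    (6,1)@(13, 3): e=[12,48,12] → █
    (7,1)@(15, 3): e=[12,36,24] → █
    (8,1)@(17, 3): e=[12,24,36] → █
    (9,1)@(19, 3): e=[12,12,48] → █
    (10,1)@(21, 3): e=[12,0,60] → ·  [on edge]
    (5,2)@(11, 5): e=[36,48,-12] → ·
    (6,2)@(13, 5): e=[36,36,0] → █  [on edge]
    (9,2)@(19, 5): e=[36,0,36] → ·  [on edge]
    (6,3)@(13, 7): e=[60,24,-12] → ·
    (7,3)@(15, 7): e=[60,12,0] → █  [on edge]
    (8,3)@(17, 7): e=[60,0,12] → ·  [on edge]
    (7,4)@(15, 9): e=[84,0,-12] → ·  [on edge]
    (8,4)@(17, 9): e=[84,-12,0] → ·  [on edge]
    (6,5)@(13, 11): e=[108,0,-36] → ·  [on edge]
    (9,5)@(19, 11): e=[108,-36,0] → ·  [on edge]
    (5,6)@(11, 13): e=[132,0,-60] → ·  [on edge]
    (10,6)@(21, 13): e=[132,-60,0] → ·  [on edge]
    (4,7)@(9, 15): e=[156,0,-84] → ·  [on edge]
  covered (9 px):
    · · · · · · · · · · ·
    · · · · · █ █ █ █ █ ·
    · · · · · · █ █ █ · ·
    · · · · · · · █ · · ·
    · · · · · · · · · · ·
    · · · · · · · · · · ·
    · · · · · · · · · · ·
    · · · · · · · · · · ·

Result: [[5,1],[6,1],[7,1],[8,1],[9,1],[6,2],[7,2],[8,2],[7,3]]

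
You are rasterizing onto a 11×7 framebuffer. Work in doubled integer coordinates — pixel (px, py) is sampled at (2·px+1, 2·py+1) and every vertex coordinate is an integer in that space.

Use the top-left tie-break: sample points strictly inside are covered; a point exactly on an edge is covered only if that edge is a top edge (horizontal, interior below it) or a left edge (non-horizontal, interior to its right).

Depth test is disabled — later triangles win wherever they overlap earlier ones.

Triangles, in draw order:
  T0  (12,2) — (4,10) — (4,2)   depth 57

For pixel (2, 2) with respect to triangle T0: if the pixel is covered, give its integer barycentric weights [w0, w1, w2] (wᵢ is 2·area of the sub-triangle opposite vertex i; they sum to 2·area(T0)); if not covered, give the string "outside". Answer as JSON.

T0:
  2·area = 64
  edge (12, 2)→(4, 10): d=(-8,8) right/bottom  bias=-1
  edge (4, 10)→(4, 2): d=(0,-8) top-left  bias=+0
  edge (4, 2)→(12, 2): d=(8,0) top-left  bias=+0
    (6,0)@(13, 1): e=[0,72,-8] → .  [on edge]
    (2,1)@(5, 3): e=[48,8,8] → X
    (3,1)@(7, 3): e=[32,24,8] → X
    (4,1)@(9, 3): e=[16,40,8] → X
    (5,1)@(11, 3): e=[0,56,8] → .  [on edge]
    (2,2)@(5, 5): e=[32,8,24] → X
    (4,2)@(9, 5): e=[0,40,24] → .  [on edge]
    (2,3)@(5, 7): e=[16,8,40] → X
    (3,3)@(7, 7): e=[0,24,40] → .  [on edge]
    (2,4)@(5, 9): e=[0,8,56] → .  [on edge]
    (1,5)@(3, 11): e=[0,-8,72] → .  [on edge]
    (0,6)@(1, 13): e=[0,-24,88] → .  [on edge]
  covered (6 px):
    . . . . . . . . . . .
    . . X X X . . . . . .
    . . X X . . . . . . .
    . . X . . . . . . . .
    . . . . . . . . . . .
    . . . . . . . . . . .
    . . . . . . . . . . .

Answer: [8,24,32]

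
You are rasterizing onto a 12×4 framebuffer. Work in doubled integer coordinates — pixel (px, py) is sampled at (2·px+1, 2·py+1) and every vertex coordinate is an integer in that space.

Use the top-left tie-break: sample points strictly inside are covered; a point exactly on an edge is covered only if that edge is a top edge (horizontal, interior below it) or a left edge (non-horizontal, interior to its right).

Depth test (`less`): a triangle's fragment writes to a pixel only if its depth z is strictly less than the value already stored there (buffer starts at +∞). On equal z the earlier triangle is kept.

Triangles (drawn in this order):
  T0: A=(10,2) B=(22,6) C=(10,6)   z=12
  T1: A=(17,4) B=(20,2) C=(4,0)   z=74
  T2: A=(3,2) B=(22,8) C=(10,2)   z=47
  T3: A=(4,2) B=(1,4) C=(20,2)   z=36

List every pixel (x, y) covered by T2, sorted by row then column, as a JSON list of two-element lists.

T0:
  2·area = 48
  edge (10, 2)→(22, 6): d=(12,4) right/bottom  bias=-1
  edge (22, 6)→(10, 6): d=(-12,0) right/bottom  bias=-1
  edge (10, 6)→(10, 2): d=(0,-4) top-left  bias=+0
    (3,0)@(7, 1): e=[0,60,-12] → ·  [on edge]
    (5,1)@(11, 3): e=[8,36,4] → #
    (6,1)@(13, 3): e=[0,36,12] → ·  [on edge]
    (5,2)@(11, 5): e=[32,12,4] → #
    (6,2)@(13, 5): e=[24,12,12] → #
    (7,2)@(15, 5): e=[16,12,20] → #
    (8,2)@(17, 5): e=[8,12,28] → #
    (9,2)@(19, 5): e=[0,12,36] → ·  [on edge]
    (5,3)@(11, 7): e=[56,-12,4] → ·
    (6,3)@(13, 7): e=[48,-12,12] → ·
    (7,3)@(15, 7): e=[40,-12,20] → ·
    (8,3)@(17, 7): e=[32,-12,28] → ·
  covered (5 px):
    · · · · · · · · · · · ·
    · · · · · # · · · · · ·
    · · · · · # # # # · · ·
    · · · · · · · · · · · ·
T1:
  2·area = 38  (B↔C swapped to make it positive)
  edge (17, 4)→(4, 0): d=(-13,-4) top-left  bias=+0
  edge (4, 0)→(20, 2): d=(16,2) right/bottom  bias=-1
  edge (20, 2)→(17, 4): d=(-3,2) right/bottom  bias=-1
    (4,0)@(9, 1): e=[7,6,25] → #
    (5,0)@(11, 1): e=[15,2,21] → #
    (6,0)@(13, 1): e=[23,-2,17] → ·
    (4,1)@(9, 3): e=[-19,38,19] → ·
    (5,1)@(11, 3): e=[-11,34,15] → ·
    (7,1)@(15, 3): e=[5,26,7] → #
    (8,1)@(17, 3): e=[13,22,3] → #
    (9,1)@(19, 3): e=[21,18,-1] → ·
    (7,2)@(15, 5): e=[-21,58,1] → ·
    (8,2)@(17, 5): e=[-13,54,-3] → ·
  covered (4 px):
    · · · · # # · · · · · ·
    · · · · · · · # # · · ·
    · · · · · · · · · · · ·
    · · · · · · · · · · · ·
T2:
  2·area = 42  (B↔C swapped to make it positive)
  edge (3, 2)→(10, 2): d=(7,0) top-left  bias=+0
  edge (10, 2)→(22, 8): d=(12,6) right/bottom  bias=-1
  edge (22, 8)→(3, 2): d=(-19,-6) top-left  bias=+0
    (3,1)@(7, 3): e=[7,30,5] → #
    (4,1)@(9, 3): e=[7,18,17] → #
    (5,1)@(11, 3): e=[7,6,29] → #
    (6,1)@(13, 3): e=[7,-6,41] → ·
    (3,2)@(7, 5): e=[21,54,-33] → ·
    (4,2)@(9, 5): e=[21,42,-21] → ·
    (5,2)@(11, 5): e=[21,30,-9] → ·
    (6,2)@(13, 5): e=[21,18,3] → #
    (7,2)@(15, 5): e=[21,6,15] → #
    (8,2)@(17, 5): e=[21,-6,27] → ·
    (6,3)@(13, 7): e=[35,42,-35] → ·
    (7,3)@(15, 7): e=[35,30,-23] → ·
  covered (6 px):
    · · · · · · · · · · · ·
    · · · # # # · · · · · ·
    · · · · · · # # · · · ·
    · · · · · · · · · # · ·
T3:
  2·area = 32  (B↔C swapped to make it positive)
  edge (4, 2)→(20, 2): d=(16,0) top-left  bias=+0
  edge (20, 2)→(1, 4): d=(-19,2) right/bottom  bias=-1
  edge (1, 4)→(4, 2): d=(3,-2) top-left  bias=+0
    (1,1)@(3, 3): e=[16,15,1] → #
    (2,1)@(5, 3): e=[16,11,5] → #
    (3,1)@(7, 3): e=[16,7,9] → #
    (4,1)@(9, 3): e=[16,3,13] → #
    (5,1)@(11, 3): e=[16,-1,17] → ·
    (1,2)@(3, 5): e=[48,-23,7] → ·
    (2,2)@(5, 5): e=[48,-27,11] → ·
    (3,2)@(7, 5): e=[48,-31,15] → ·
    (4,2)@(9, 5): e=[48,-35,19] → ·
  covered (4 px):
    · · · · · · · · · · · ·
    · # # # # · · · · · · ·
    · · · · · · · · · · · ·
    · · · · · · · · · · · ·

Answer: [[3,1],[4,1],[5,1],[6,2],[7,2],[9,3]]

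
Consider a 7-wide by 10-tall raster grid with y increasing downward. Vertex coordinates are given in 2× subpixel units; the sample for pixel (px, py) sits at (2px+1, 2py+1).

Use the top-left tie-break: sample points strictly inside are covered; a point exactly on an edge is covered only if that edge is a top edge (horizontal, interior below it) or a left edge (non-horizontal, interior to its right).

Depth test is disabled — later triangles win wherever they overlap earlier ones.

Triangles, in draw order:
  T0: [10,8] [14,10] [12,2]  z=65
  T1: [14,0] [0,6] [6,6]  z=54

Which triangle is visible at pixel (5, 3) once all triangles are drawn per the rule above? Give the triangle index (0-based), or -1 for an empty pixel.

T0:
  2·area = 28  (B↔C swapped to make it positive)
  edge (10, 8)→(12, 2): d=(2,-6) top-left  bias=+0
  edge (12, 2)→(14, 10): d=(2,8) right/bottom  bias=-1
  edge (14, 10)→(10, 8): d=(-4,-2) top-left  bias=+0
    (5,2)@(11, 5): e=[0,14,14] → █  [on edge]
    (6,2)@(13, 5): e=[12,-2,18] → ·
    (5,3)@(11, 7): e=[4,18,6] → █
    (6,3)@(13, 7): e=[16,2,10] → █
    (5,4)@(11, 9): e=[8,22,-2] → ·
    (6,4)@(13, 9): e=[20,6,2] → █
    (4,5)@(9, 11): e=[0,42,-14] → ·  [on edge]
    (6,5)@(13, 11): e=[24,10,-6] → ·
    (3,8)@(7, 17): e=[0,70,-42] → ·  [on edge]
  covered (4 px):
    · · · · · · ·
    · · · · · · ·
    · · · · · █ ·
    · · · · · █ █
    · · · · · · █
    · · · · · · ·
    · · · · · · ·
    · · · · · · ·
    · · · · · · ·
    · · · · · · ·
T1:
  2·area = 36  (B↔C swapped to make it positive)
  edge (14, 0)→(6, 6): d=(-8,6) right/bottom  bias=-1
  edge (6, 6)→(0, 6): d=(-6,0) right/bottom  bias=-1
  edge (0, 6)→(14, 0): d=(14,-6) top-left  bias=+0
    (3,1)@(7, 3): e=[18,18,0] → █  [on edge]
    (4,1)@(9, 3): e=[6,18,12] → █
    (5,1)@(11, 3): e=[-6,18,24] → ·
    (1,2)@(3, 5): e=[26,6,4] → █
    (2,2)@(5, 5): e=[14,6,16] → █
    (4,2)@(9, 5): e=[-10,6,40] → ·
    (1,3)@(3, 7): e=[10,-6,32] → ·
    (2,3)@(5, 7): e=[-2,-6,44] → ·
    (3,3)@(7, 7): e=[-14,-6,56] → ·
  covered (5 px):
    · · · · · · ·
    · · · █ █ · ·
    · █ █ █ · · ·
    · · · · · · ·
    · · · · · · ·
    · · · · · · ·
    · · · · · · ·
    · · · · · · ·
    · · · · · · ·
    · · · · · · ·

Z-buffer (winner per pixel, '.' = empty):
  . . . . . . .
  . . . 1 1 . .
  . 1 1 1 . 0 .
  . . . . . 0 0
  . . . . . . 0
  . . . . . . .
  . . . . . . .
  . . . . . . .
  . . . . . . .
  . . . . . . .

Final: 0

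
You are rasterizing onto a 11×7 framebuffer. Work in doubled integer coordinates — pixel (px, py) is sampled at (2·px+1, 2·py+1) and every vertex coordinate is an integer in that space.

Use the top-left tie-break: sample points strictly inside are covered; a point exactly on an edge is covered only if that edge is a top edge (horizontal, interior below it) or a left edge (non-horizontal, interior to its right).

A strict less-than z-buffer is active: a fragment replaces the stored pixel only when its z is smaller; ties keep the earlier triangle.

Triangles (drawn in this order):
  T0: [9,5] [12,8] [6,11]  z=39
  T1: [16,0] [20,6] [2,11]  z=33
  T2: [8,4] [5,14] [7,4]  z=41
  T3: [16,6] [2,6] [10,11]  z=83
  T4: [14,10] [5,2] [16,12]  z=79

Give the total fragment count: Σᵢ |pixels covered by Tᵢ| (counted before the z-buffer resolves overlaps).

T0:
  2·area = 27
  edge (9, 5)→(12, 8): d=(3,3) right/bottom  bias=-1
  edge (12, 8)→(6, 11): d=(-6,3) right/bottom  bias=-1
  edge (6, 11)→(9, 5): d=(3,-6) top-left  bias=+0
    (2,0)@(5, 1): e=[0,63,-36] → .  [on edge]
    (5,0)@(11, 1): e=[-18,45,0] → .  [on edge]
    (3,1)@(7, 3): e=[0,45,-18] → .  [on edge]
    (4,2)@(9, 5): e=[0,27,0] → .  [on edge]
    (4,3)@(9, 7): e=[6,15,6] → X
    (5,3)@(11, 7): e=[0,9,18] → .  [on edge]
    (3,4)@(7, 9): e=[18,9,0] → X  [on edge]
    (5,4)@(11, 9): e=[6,-3,24] → .
    (6,4)@(13, 9): e=[0,-9,36] → .  [on edge]
    (3,5)@(7, 11): e=[24,-3,6] → .
    (4,5)@(9, 11): e=[18,-9,18] → .
    (7,5)@(15, 11): e=[0,-27,54] → .  [on edge]
    (2,6)@(5, 13): e=[36,-9,0] → .  [on edge]
    (8,6)@(17, 13): e=[0,-45,72] → .  [on edge]
  covered (3 px):
    . . . . . . . . . . .
    . . . . . . . . . . .
    . . . . . . . . . . .
    . . . . X . . . . . .
    . . . X X . . . . . .
    . . . . . . . . . . .
    . . . . . . . . . . .
T1:
  2·area = 128
  edge (16, 0)→(20, 6): d=(4,6) right/bottom  bias=-1
  edge (20, 6)→(2, 11): d=(-18,5) right/bottom  bias=-1
  edge (2, 11)→(16, 0): d=(14,-11) top-left  bias=+0
    (7,0)@(15, 1): e=[10,115,3] → X
    (8,0)@(17, 1): e=[-2,105,25] → .
    (6,1)@(13, 3): e=[30,89,9] → X
    (8,1)@(17, 3): e=[6,69,53] → X
    (9,1)@(19, 3): e=[-6,59,75] → .
    (5,2)@(11, 5): e=[50,63,15] → X
    (9,2)@(19, 5): e=[2,23,103] → X
    (10,2)@(21, 5): e=[-10,13,125] → .
    (4,3)@(9, 7): e=[70,37,21] → X
    (8,3)@(17, 7): e=[22,-3,109] → .
    (9,3)@(19, 7): e=[10,-13,131] → .
    (2,4)@(5, 9): e=[102,21,5] → X
  covered (16 px):
    . . . . . . . X . . .
    . . . . . . X X X . .
    . . . . . X X X X X .
    . . . . X X X X . . .
    . . X X X . . . . . .
    . . . . . . . . . . .
    . . . . . . . . . . .
T2:
  2·area = 10
  edge (8, 4)→(5, 14): d=(-3,10) right/bottom  bias=-1
  edge (5, 14)→(7, 4): d=(2,-10) top-left  bias=+0
  edge (7, 4)→(8, 4): d=(1,0) top-left  bias=+0
    (3,2)@(7, 5): e=[7,2,1] → X
    (4,2)@(9, 5): e=[-13,22,1] → .
    (3,3)@(7, 7): e=[1,6,3] → X
    (4,3)@(9, 7): e=[-19,26,3] → .
    (3,4)@(7, 9): e=[-5,10,5] → .
  covered (2 px):
    . . . . . . . . . . .
    . . . . . . . . . . .
    . . . X . . . . . . .
    . . . X . . . . . . .
    . . . . . . . . . . .
    . . . . . . . . . . .
    . . . . . . . . . . .
T3:
  2·area = 70  (B↔C swapped to make it positive)
  edge (16, 6)→(10, 11): d=(-6,5) right/bottom  bias=-1
  edge (10, 11)→(2, 6): d=(-8,-5) top-left  bias=+0
  edge (2, 6)→(16, 6): d=(14,0) top-left  bias=+0
    (2,3)@(5, 7): e=[49,7,14] → X
    (3,3)@(7, 7): e=[39,17,14] → X
    (4,3)@(9, 7): e=[29,27,14] → X
    (5,3)@(11, 7): e=[19,37,14] → X
    (6,3)@(13, 7): e=[9,47,14] → X
    (7,3)@(15, 7): e=[-1,57,14] → .
    (2,4)@(5, 9): e=[37,-9,42] → .
    (3,4)@(7, 9): e=[27,1,42] → X
    (6,4)@(13, 9): e=[-3,31,42] → .
    (3,5)@(7, 11): e=[15,-15,70] → .
    (4,5)@(9, 11): e=[5,-5,70] → .
    (5,5)@(11, 11): e=[-5,5,70] → .
  covered (8 px):
    . . . . . . . . . . .
    . . . . . . . . . . .
    . . . . . . . . . . .
    . . X X X X X . . . .
    . . . X X X . . . . .
    . . . . . . . . . . .
    . . . . . . . . . . .
T4:
  2·area = 2  (B↔C swapped to make it positive)
  edge (14, 10)→(16, 12): d=(2,2) right/bottom  bias=-1
  edge (16, 12)→(5, 2): d=(-11,-10) top-left  bias=+0
  edge (5, 2)→(14, 10): d=(9,8) right/bottom  bias=-1
    (2,0)@(5, 1): e=[0,11,-9] → .  [on edge]
    (3,1)@(7, 3): e=[0,9,-7] → .  [on edge]
    (4,2)@(9, 5): e=[0,7,-5] → .  [on edge]
    (5,3)@(11, 7): e=[0,5,-3] → .  [on edge]
    (6,4)@(13, 9): e=[0,3,-1] → .  [on edge]
    (7,5)@(15, 11): e=[0,1,1] → .  [on edge]
    (8,6)@(17, 13): e=[0,-1,3] → .  [on edge]
  covered (0 px):
    . . . . . . . . . . .
    . . . . . . . . . . .
    . . . . . . . . . . .
    . . . . . . . . . . .
    . . . . . . . . . . .
    . . . . . . . . . . .
    . . . . . . . . . . .

Result: 29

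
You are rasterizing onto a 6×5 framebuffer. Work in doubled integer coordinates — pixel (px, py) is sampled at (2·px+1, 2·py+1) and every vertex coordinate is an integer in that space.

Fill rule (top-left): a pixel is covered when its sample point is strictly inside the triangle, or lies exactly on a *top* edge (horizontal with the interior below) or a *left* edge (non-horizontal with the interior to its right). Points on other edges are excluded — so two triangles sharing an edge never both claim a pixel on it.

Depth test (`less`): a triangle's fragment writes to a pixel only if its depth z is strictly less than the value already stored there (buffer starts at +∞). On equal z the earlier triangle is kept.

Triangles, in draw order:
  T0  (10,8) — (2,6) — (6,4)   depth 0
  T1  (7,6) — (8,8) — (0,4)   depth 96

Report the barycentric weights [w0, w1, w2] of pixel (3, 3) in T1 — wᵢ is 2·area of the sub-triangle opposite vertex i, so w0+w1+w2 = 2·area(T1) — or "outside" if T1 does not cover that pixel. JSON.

T0:
  2·area = 24
  edge (10, 8)→(2, 6): d=(-8,-2) top-left  bias=+0
  edge (2, 6)→(6, 4): d=(4,-2) top-left  bias=+0
  edge (6, 4)→(10, 8): d=(4,4) right/bottom  bias=-1
    (1,0)@(3, 1): e=[42,-18,0] → .  [on edge]
    (2,1)@(5, 3): e=[30,-6,0] → .  [on edge]
    (2,2)@(5, 5): e=[14,2,8] → X
    (3,2)@(7, 5): e=[18,6,0] → .  [on edge]
    (2,3)@(5, 7): e=[-2,10,16] → .
    (3,3)@(7, 7): e=[2,14,8] → X
    (4,3)@(9, 7): e=[6,18,0] → .  [on edge]
    (3,4)@(7, 9): e=[-14,22,16] → .
    (5,4)@(11, 9): e=[-6,30,0] → .  [on edge]
  covered (2 px):
    . . . . . .
    . . . . . .
    . . X . . .
    . . . X . .
    . . . . . .
T1:
  2·area = 12
  edge (7, 6)→(8, 8): d=(1,2) right/bottom  bias=-1
  edge (8, 8)→(0, 4): d=(-8,-4) top-left  bias=+0
  edge (0, 4)→(7, 6): d=(7,2) right/bottom  bias=-1
    (1,2)@(3, 5): e=[7,4,1] → X
    (2,2)@(5, 5): e=[3,12,-3] → .
    (1,3)@(3, 7): e=[9,-12,15] → .
    (3,3)@(7, 7): e=[1,4,7] → X
    (4,3)@(9, 7): e=[-3,12,3] → .
    (3,4)@(7, 9): e=[3,-12,21] → .
  covered (2 px):
    . . . . . .
    . . . . . .
    . X . . . .
    . . . X . .
    . . . . . .

Answer: [4,7,1]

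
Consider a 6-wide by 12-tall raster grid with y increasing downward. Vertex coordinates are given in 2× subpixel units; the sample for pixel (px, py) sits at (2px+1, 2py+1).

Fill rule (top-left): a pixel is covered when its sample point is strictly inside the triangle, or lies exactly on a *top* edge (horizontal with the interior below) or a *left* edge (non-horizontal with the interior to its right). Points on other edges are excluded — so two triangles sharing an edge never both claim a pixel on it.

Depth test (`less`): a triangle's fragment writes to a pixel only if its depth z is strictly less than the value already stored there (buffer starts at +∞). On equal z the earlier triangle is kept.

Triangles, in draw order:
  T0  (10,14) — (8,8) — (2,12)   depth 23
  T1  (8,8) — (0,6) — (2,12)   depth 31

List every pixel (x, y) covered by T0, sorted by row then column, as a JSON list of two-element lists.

T0:
  2·area = 44  (B↔C swapped to make it positive)
  edge (10, 14)→(2, 12): d=(-8,-2) top-left  bias=+0
  edge (2, 12)→(8, 8): d=(6,-4) top-left  bias=+0
  edge (8, 8)→(10, 14): d=(2,6) right/bottom  bias=-1
    (3,2)@(7, 5): e=[66,-22,0] → ·  [on edge]
    (3,4)@(7, 9): e=[34,2,8] → #
    (4,4)@(9, 9): e=[38,10,-4] → ·
    (2,5)@(5, 11): e=[14,6,24] → #
    (4,5)@(9, 11): e=[22,22,0] → ·  [on edge]
    (2,6)@(5, 13): e=[-2,18,28] → ·
    (3,6)@(7, 13): e=[2,26,16] → #
    (4,6)@(9, 13): e=[6,34,4] → #
    (5,6)@(11, 13): e=[10,42,-8] → ·
    (3,7)@(7, 15): e=[-14,38,20] → ·
    (4,7)@(9, 15): e=[-10,46,8] → ·
    (5,8)@(11, 17): e=[-22,66,0] → ·  [on edge]
  covered (5 px):
    · · · · · ·
    · · · · · ·
    · · · · · ·
    · · · · · ·
    · · · # · ·
    · · # # · ·
    · · · # # ·
    · · · · · ·
    · · · · · ·
    · · · · · ·
    · · · · · ·
    · · · · · ·
T1:
  2·area = 44  (B↔C swapped to make it positive)
  edge (8, 8)→(2, 12): d=(-6,4) right/bottom  bias=-1
  edge (2, 12)→(0, 6): d=(-2,-6) top-left  bias=+0
  edge (0, 6)→(8, 8): d=(8,2) right/bottom  bias=-1
    (0,3)@(1, 7): e=[34,4,6] → #
    (1,3)@(3, 7): e=[26,16,2] → #
    (2,3)@(5, 7): e=[18,28,-2] → ·
    (0,4)@(1, 9): e=[22,0,22] → #  [on edge]
    (2,4)@(5, 9): e=[6,24,14] → #
    (3,4)@(7, 9): e=[-2,36,10] → ·
    (0,5)@(1, 11): e=[10,-4,38] → ·
    (1,5)@(3, 11): e=[2,8,34] → #
    (2,5)@(5, 11): e=[-6,20,30] → ·
    (1,6)@(3, 13): e=[-10,4,50] → ·
    (1,7)@(3, 15): e=[-22,0,66] → ·  [on edge]
    (2,10)@(5, 21): e=[-66,0,110] → ·  [on edge]
  covered (6 px):
    · · · · · ·
    · · · · · ·
    · · · · · ·
    # # · · · ·
    # # # · · ·
    · # · · · ·
    · · · · · ·
    · · · · · ·
    · · · · · ·
    · · · · · ·
    · · · · · ·
    · · · · · ·

Final: [[3,4],[2,5],[3,5],[3,6],[4,6]]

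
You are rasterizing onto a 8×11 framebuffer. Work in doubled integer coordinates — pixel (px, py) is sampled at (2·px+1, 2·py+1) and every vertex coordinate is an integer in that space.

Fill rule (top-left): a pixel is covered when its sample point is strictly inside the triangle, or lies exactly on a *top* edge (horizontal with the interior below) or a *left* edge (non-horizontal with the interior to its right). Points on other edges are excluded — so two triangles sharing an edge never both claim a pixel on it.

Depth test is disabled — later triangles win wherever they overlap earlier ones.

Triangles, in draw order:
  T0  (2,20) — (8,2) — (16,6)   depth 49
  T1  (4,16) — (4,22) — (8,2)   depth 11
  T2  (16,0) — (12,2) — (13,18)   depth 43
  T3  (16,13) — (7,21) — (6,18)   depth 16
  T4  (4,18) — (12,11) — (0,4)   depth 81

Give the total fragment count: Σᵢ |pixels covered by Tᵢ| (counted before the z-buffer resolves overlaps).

T0:
  2·area = 168
  edge (2, 20)→(8, 2): d=(6,-18) top-left  bias=+0
  edge (8, 2)→(16, 6): d=(8,4) right/bottom  bias=-1
  edge (16, 6)→(2, 20): d=(-14,14) right/bottom  bias=-1
    (4,1)@(9, 3): e=[24,4,140] → X
    (5,1)@(11, 3): e=[60,-4,112] → .
    (3,2)@(7, 5): e=[0,28,140] → X  [on edge]
    (5,2)@(11, 5): e=[72,12,84] → X
    (6,2)@(13, 5): e=[108,4,56] → X
    (7,2)@(15, 5): e=[144,-4,28] → .
    (3,3)@(7, 7): e=[12,44,112] → X
    (7,3)@(15, 7): e=[156,12,0] → .  [on edge]
    (3,4)@(7, 9): e=[24,60,84] → X
    (6,4)@(13, 9): e=[132,36,0] → .  [on edge]
    (2,5)@(5, 11): e=[0,84,84] → X  [on edge]
    (5,5)@(11, 11): e=[108,60,0] → .  [on edge]
    (4,6)@(9, 13): e=[84,84,0] → .  [on edge]
    (3,7)@(7, 15): e=[60,108,0] → .  [on edge]
    (1,8)@(3, 17): e=[0,140,28] → X  [on edge]
    (2,8)@(5, 17): e=[36,132,0] → .  [on edge]
    (1,9)@(3, 19): e=[12,156,0] → .  [on edge]
    (0,10)@(1, 21): e=[-12,180,0] → .  [on edge]
  covered (19 px):
    . . . . . . . .
    . . . . X . . .
    . . . X X X X .
    . . . X X X X .
    . . . X X X . .
    . . X X X . . .
    . . X X . . . .
    . . X . . . . .
    . X . . . . . .
    . . . . . . . .
    . . . . . . . .
T1:
  2·area = 24  (B↔C swapped to make it positive)
  edge (4, 16)→(8, 2): d=(4,-14) top-left  bias=+0
  edge (8, 2)→(4, 22): d=(-4,20) right/bottom  bias=-1
  edge (4, 22)→(4, 16): d=(0,-6) top-left  bias=+0
    (3,3)@(7, 7): e=[6,0,18] → .  [on edge]
    (2,6)@(5, 13): e=[2,16,6] → X
    (3,6)@(7, 13): e=[30,-24,18] → .
    (2,7)@(5, 15): e=[10,8,6] → X
    (3,7)@(7, 15): e=[38,-32,18] → .
    (2,8)@(5, 17): e=[18,0,6] → .  [on edge]
  covered (2 px):
    . . . . . . . .
    . . . . . . . .
    . . . . . . . .
    . . . . . . . .
    . . . . . . . .
    . . . . . . . .
    . . X . . . . .
    . . X . . . . .
    . . . . . . . .
    . . . . . . . .
    . . . . . . . .
T2:
  2·area = 66  (B↔C swapped to make it positive)
  edge (16, 0)→(13, 18): d=(-3,18) right/bottom  bias=-1
  edge (13, 18)→(12, 2): d=(-1,-16) top-left  bias=+0
  edge (12, 2)→(16, 0): d=(4,-2) top-left  bias=+0
    (7,0)@(15, 1): e=[15,49,2] → X
    (6,1)@(13, 3): e=[45,15,6] → X
    (6,2)@(13, 5): e=[39,13,14] → X
    (6,3)@(13, 7): e=[33,11,22] → X
    (7,3)@(15, 7): e=[-3,43,26] → .
    (6,4)@(13, 9): e=[27,9,30] → X
    (7,4)@(15, 9): e=[-9,41,34] → .
    (6,5)@(13, 11): e=[21,7,38] → X
    (7,5)@(15, 11): e=[-15,39,42] → .
    (6,6)@(13, 13): e=[15,5,46] → X
    (7,6)@(15, 13): e=[-21,37,50] → .
    (6,7)@(13, 15): e=[9,3,54] → X
  covered (11 px):
    . . . . . . . X
    . . . . . . X X
    . . . . . . X X
    . . . . . . X .
    . . . . . . X .
    . . . . . . X .
    . . . . . . X .
    . . . . . . X .
    . . . . . . X .
    . . . . . . . .
    . . . . . . . .
T3:
  2·area = 35
  edge (16, 13)→(7, 21): d=(-9,8) right/bottom  bias=-1
  edge (7, 21)→(6, 18): d=(-1,-3) top-left  bias=+0
  edge (6, 18)→(16, 13): d=(10,-5) top-left  bias=+0
    (0,1)@(1, 3): e=[210,0,-175] → .  [on edge]
    (1,4)@(3, 9): e=[140,0,-105] → .  [on edge]
    (2,7)@(5, 15): e=[70,0,-35] → .  [on edge]
    (6,7)@(13, 15): e=[6,24,5] → X
    (7,7)@(15, 15): e=[-10,30,15] → .
    (4,8)@(9, 17): e=[20,10,5] → X
    (5,8)@(11, 17): e=[4,16,15] → X
    (6,8)@(13, 17): e=[-12,22,25] → .
    (3,9)@(7, 19): e=[18,2,15] → X
    (5,9)@(11, 19): e=[-14,14,35] → .
    (3,10)@(7, 21): e=[0,0,35] → .  [on edge]
    (4,10)@(9, 21): e=[-16,6,45] → .
  covered (5 px):
    . . . . . . . .
    . . . . . . . .
    . . . . . . . .
    . . . . . . . .
    . . . . . . . .
    . . . . . . . .
    . . . . . . . .
    . . . . . . X .
    . . . . X X . .
    . . . X X . . .
    . . . . . . . .
T4:
  2·area = 140  (B↔C swapped to make it positive)
  edge (4, 18)→(0, 4): d=(-4,-14) top-left  bias=+0
  edge (0, 4)→(12, 11): d=(12,7) right/bottom  bias=-1
  edge (12, 11)→(4, 18): d=(-8,7) right/bottom  bias=-1
    (0,2)@(1, 5): e=[10,5,125] → X
    (1,2)@(3, 5): e=[38,-9,111] → .
    (0,3)@(1, 7): e=[2,29,109] → X
    (1,3)@(3, 7): e=[30,15,95] → X
    (2,3)@(5, 7): e=[58,1,81] → X
    (3,3)@(7, 7): e=[86,-13,67] → .
    (0,4)@(1, 9): e=[-6,53,93] → .
    (1,4)@(3, 9): e=[22,39,79] → X
    (3,4)@(7, 9): e=[78,11,51] → X
    (4,4)@(9, 9): e=[106,-3,37] → .
    (1,5)@(3, 11): e=[14,63,63] → X
    (4,5)@(9, 11): e=[98,21,21] → X
  covered (19 px):
    . . . . . . . .
    . . . . . . . .
    X . . . . . . .
    X X X . . . . .
    . X X X . . . .
    . X X X X X . .
    . X X X X . . .
    . . X X . . . .
    . . X . . . . .
    . . . . . . . .
    . . . . . . . .

Answer: 56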